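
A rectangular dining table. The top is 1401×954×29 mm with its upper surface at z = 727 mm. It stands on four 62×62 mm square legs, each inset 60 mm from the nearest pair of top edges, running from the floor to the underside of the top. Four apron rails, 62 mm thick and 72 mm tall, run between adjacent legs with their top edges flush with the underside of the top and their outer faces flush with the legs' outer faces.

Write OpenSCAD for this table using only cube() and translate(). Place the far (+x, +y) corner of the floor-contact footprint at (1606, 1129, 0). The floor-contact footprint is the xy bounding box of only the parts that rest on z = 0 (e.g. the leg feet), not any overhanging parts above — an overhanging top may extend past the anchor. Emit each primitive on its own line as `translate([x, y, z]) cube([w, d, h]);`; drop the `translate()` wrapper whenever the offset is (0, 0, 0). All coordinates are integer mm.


// leg_h = 727 - 29 = 698
// apron z = 698 - 72 = 626
translate([265, 235, 698]) cube([1401, 954, 29]);
translate([325, 295, 0]) cube([62, 62, 698]);
translate([1544, 295, 0]) cube([62, 62, 698]);
translate([325, 1067, 0]) cube([62, 62, 698]);
translate([1544, 1067, 0]) cube([62, 62, 698]);
translate([387, 295, 626]) cube([1157, 62, 72]);
translate([387, 1067, 626]) cube([1157, 62, 72]);
translate([325, 357, 626]) cube([62, 710, 72]);
translate([1544, 357, 626]) cube([62, 710, 72]);


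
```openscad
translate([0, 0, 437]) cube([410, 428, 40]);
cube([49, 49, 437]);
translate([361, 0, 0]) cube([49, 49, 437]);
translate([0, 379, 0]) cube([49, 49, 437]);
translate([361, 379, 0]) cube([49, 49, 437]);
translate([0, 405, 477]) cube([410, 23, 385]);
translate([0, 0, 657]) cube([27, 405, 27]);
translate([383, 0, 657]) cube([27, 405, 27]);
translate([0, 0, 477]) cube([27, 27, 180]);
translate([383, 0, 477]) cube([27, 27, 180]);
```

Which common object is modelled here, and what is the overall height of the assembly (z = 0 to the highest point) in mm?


A chair. The overall height is 862 mm.

A slab on four corner posts with a tall panel at the back — a chair. The seat slab sits at z = 437 with thickness 40, and the 385 mm backrest starts at the seat top, so the overall height is 437 + 40 + 385 = 862 mm.


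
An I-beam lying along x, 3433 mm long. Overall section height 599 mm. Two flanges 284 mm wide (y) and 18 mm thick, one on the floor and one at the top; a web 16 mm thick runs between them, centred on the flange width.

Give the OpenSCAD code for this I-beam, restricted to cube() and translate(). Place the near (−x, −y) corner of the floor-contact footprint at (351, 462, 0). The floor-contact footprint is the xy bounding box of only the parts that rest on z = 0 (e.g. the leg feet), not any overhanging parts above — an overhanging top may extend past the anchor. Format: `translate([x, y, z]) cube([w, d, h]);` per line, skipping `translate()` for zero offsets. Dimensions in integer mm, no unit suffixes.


translate([351, 462, 0]) cube([3433, 284, 18]);
translate([351, 596, 18]) cube([3433, 16, 563]);
translate([351, 462, 581]) cube([3433, 284, 18]);


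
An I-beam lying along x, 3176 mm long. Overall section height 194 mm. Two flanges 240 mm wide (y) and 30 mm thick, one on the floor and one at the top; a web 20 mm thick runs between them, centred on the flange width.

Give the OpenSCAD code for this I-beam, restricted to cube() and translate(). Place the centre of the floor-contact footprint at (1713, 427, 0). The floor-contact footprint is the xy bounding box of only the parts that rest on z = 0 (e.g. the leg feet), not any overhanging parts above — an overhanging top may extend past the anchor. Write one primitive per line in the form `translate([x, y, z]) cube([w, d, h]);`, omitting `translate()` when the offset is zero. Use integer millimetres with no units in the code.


translate([125, 307, 0]) cube([3176, 240, 30]);
translate([125, 417, 30]) cube([3176, 20, 134]);
translate([125, 307, 164]) cube([3176, 240, 30]);


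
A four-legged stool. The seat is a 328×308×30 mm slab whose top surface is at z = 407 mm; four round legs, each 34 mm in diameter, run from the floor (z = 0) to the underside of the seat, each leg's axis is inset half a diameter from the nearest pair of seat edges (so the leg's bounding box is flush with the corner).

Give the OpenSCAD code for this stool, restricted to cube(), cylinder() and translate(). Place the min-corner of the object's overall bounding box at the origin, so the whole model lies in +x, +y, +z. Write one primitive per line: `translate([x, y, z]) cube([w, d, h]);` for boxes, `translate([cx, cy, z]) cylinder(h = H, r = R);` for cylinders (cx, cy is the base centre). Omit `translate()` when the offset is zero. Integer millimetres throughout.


// leg_h = 407 - 30 = 377
translate([0, 0, 377]) cube([328, 308, 30]);
translate([17, 17, 0]) cylinder(h = 377, r = 17);
translate([311, 17, 0]) cylinder(h = 377, r = 17);
translate([17, 291, 0]) cylinder(h = 377, r = 17);
translate([311, 291, 0]) cylinder(h = 377, r = 17);


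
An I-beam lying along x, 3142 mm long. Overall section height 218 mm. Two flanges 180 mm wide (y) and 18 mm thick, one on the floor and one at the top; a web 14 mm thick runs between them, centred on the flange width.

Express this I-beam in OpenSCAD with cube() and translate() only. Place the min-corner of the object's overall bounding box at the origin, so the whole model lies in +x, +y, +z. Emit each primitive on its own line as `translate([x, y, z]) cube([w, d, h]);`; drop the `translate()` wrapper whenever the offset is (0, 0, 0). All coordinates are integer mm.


cube([3142, 180, 18]);
translate([0, 83, 18]) cube([3142, 14, 182]);
translate([0, 0, 200]) cube([3142, 180, 18]);


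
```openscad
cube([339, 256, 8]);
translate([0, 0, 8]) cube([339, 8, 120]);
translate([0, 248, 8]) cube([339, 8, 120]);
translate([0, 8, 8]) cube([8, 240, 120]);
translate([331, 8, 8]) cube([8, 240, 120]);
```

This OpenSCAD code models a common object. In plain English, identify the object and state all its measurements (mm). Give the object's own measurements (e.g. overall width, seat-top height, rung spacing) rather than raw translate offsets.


An open-topped rectangular box: outside dimensions 339×256×128 mm, with a uniform wall and base thickness of 8 mm. The base is a full 339×256 slab on the floor; four walls sit on top of the base. The front and back walls (the −y and +y sides) span the full width; the two side walls fit between them.


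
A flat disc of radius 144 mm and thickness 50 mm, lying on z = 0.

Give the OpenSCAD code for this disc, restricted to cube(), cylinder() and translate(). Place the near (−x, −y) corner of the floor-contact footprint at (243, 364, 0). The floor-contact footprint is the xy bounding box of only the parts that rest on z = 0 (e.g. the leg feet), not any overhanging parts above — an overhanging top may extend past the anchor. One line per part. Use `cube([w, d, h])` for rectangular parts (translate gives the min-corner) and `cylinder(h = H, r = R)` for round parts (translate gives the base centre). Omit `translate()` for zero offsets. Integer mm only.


translate([387, 508, 0]) cylinder(h = 50, r = 144);


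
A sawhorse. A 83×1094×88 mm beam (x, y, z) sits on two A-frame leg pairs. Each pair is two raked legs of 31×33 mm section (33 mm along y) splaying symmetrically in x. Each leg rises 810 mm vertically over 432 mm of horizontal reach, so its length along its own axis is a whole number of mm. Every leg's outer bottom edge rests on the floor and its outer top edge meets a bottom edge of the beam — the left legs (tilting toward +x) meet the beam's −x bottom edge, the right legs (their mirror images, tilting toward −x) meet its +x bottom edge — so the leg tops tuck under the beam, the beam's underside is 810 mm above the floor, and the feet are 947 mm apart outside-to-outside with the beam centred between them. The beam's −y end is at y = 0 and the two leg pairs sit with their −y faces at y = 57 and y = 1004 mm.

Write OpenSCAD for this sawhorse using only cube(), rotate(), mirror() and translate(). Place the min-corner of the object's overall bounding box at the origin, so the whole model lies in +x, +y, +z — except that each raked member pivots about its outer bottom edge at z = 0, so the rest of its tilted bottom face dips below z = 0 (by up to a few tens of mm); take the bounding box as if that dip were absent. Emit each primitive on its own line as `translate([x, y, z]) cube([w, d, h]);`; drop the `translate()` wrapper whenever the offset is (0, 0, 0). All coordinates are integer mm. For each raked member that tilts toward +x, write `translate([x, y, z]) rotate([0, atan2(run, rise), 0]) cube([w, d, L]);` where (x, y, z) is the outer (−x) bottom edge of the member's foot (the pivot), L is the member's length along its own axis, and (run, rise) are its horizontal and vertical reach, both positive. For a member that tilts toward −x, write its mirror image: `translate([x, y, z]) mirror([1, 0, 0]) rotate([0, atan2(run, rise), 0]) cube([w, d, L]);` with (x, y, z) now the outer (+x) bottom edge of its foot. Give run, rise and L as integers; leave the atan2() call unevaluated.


translate([432, 0, 810]) cube([83, 1094, 88]);
translate([0, 57, 0]) rotate([0, atan2(432, 810), 0]) cube([31, 33, 918]);
translate([947, 57, 0]) mirror([1, 0, 0]) rotate([0, atan2(432, 810), 0]) cube([31, 33, 918]);
translate([0, 1004, 0]) rotate([0, atan2(432, 810), 0]) cube([31, 33, 918]);
translate([947, 1004, 0]) mirror([1, 0, 0]) rotate([0, atan2(432, 810), 0]) cube([31, 33, 918]);


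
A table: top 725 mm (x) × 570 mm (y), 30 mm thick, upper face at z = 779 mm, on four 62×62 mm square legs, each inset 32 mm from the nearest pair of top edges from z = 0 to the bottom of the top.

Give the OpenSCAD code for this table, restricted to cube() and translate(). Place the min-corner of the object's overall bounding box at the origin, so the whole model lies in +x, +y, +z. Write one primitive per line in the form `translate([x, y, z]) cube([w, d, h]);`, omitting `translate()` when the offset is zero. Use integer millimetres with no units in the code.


// leg_h = 779 - 30 = 749
translate([0, 0, 749]) cube([725, 570, 30]);
translate([32, 32, 0]) cube([62, 62, 749]);
translate([631, 32, 0]) cube([62, 62, 749]);
translate([32, 476, 0]) cube([62, 62, 749]);
translate([631, 476, 0]) cube([62, 62, 749]);


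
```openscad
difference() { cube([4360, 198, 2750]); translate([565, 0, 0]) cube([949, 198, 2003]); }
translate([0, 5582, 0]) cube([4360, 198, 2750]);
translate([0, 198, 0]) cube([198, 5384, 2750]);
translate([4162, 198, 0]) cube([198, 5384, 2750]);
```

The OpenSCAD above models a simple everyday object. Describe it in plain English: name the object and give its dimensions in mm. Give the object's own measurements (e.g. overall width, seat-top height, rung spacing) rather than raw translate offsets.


A single room: four walls, each 2750 mm tall and 198 mm thick, enclosing an outside footprint 4360×5780 mm (x × y), no floor or roof. The front and back walls (−y and +y sides) run the full x-width; the side walls fit between their inner faces. A door opening 949 mm wide and 2003 mm tall is cut through the front wall from the floor up, its −x edge 565 mm from the wall's −x end.


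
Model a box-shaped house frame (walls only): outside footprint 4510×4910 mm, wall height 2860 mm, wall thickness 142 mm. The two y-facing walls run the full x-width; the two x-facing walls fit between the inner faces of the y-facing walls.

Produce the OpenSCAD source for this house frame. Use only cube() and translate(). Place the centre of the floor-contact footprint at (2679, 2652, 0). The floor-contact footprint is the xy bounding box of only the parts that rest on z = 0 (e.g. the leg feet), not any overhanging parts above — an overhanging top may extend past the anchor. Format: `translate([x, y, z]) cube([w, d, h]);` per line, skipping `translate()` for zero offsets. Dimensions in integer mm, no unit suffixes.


translate([424, 197, 0]) cube([4510, 142, 2860]);
translate([424, 4965, 0]) cube([4510, 142, 2860]);
translate([424, 339, 0]) cube([142, 4626, 2860]);
translate([4792, 339, 0]) cube([142, 4626, 2860]);


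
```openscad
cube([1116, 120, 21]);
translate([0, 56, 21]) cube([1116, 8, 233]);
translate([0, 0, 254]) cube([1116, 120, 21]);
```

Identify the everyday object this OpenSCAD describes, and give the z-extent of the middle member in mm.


An I-beam. The web height is 233 mm.

Two wide flanges with a thin centred web — an I-beam. Overall 275 mm minus two 21 mm flanges gives a web of 275 − 2·21 = 233 mm.


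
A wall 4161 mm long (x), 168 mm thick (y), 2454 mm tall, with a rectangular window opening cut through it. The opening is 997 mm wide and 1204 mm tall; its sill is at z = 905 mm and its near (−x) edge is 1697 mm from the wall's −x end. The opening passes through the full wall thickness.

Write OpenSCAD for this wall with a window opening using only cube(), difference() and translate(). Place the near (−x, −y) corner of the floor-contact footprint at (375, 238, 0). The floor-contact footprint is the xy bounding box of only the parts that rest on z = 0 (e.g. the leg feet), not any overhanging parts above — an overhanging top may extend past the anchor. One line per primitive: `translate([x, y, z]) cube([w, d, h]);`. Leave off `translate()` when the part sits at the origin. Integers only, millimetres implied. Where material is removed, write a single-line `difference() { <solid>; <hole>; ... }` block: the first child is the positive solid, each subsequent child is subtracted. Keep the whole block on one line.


difference() { translate([375, 238, 0]) cube([4161, 168, 2454]); translate([2072, 238, 905]) cube([997, 168, 1204]); }


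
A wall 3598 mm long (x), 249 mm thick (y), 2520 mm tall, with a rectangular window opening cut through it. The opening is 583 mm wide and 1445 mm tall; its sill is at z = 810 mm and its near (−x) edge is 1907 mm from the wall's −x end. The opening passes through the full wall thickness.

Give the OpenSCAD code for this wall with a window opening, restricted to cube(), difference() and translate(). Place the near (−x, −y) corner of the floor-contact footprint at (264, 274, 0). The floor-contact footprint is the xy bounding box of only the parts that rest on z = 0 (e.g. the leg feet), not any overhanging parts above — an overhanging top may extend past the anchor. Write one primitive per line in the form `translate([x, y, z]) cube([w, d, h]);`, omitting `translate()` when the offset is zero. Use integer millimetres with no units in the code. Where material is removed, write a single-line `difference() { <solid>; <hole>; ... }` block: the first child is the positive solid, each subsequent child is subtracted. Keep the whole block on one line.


difference() { translate([264, 274, 0]) cube([3598, 249, 2520]); translate([2171, 274, 810]) cube([583, 249, 1445]); }


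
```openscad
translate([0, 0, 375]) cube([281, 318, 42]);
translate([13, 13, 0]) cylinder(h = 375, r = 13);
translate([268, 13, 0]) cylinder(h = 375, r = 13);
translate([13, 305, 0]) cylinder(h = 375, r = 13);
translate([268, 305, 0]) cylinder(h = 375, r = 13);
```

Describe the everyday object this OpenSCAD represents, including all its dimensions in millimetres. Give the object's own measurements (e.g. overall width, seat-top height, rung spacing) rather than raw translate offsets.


A simple wooden stool: a rectangular seat 281 mm (x) by 318 mm (y), 42 mm thick, top face at z = 417 mm, on four round legs, each 26 mm in diameter. The legs rest on z = 0, each leg's axis is inset half a diameter from the nearest pair of seat edges (so the leg's bounding box is flush with the corner).


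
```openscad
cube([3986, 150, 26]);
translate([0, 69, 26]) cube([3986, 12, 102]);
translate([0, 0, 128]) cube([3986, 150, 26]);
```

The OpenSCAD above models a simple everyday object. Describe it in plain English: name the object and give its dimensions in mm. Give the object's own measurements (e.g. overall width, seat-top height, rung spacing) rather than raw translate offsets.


An I-beam lying along x, 3986 mm long. Overall section height 154 mm. Two flanges 150 mm wide (y) and 26 mm thick, one on the floor and one at the top; a web 12 mm thick runs between them, centred on the flange width.


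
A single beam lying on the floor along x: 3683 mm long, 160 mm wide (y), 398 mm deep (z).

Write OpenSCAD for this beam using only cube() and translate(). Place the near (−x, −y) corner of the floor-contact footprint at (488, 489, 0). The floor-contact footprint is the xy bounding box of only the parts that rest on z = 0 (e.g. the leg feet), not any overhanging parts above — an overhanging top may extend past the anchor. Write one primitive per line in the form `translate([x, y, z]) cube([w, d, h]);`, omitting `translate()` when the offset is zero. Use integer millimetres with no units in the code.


translate([488, 489, 0]) cube([3683, 160, 398]);


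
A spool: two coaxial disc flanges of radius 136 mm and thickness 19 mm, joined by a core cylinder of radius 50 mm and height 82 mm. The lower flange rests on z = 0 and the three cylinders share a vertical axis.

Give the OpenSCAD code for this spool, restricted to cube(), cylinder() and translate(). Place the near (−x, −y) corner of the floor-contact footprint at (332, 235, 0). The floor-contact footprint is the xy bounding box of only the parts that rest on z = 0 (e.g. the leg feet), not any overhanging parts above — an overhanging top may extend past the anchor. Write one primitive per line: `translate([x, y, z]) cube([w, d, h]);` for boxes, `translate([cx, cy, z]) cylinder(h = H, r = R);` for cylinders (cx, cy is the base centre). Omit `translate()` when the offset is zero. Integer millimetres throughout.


translate([468, 371, 0]) cylinder(h = 19, r = 136);
translate([468, 371, 19]) cylinder(h = 82, r = 50);
translate([468, 371, 101]) cylinder(h = 19, r = 136);


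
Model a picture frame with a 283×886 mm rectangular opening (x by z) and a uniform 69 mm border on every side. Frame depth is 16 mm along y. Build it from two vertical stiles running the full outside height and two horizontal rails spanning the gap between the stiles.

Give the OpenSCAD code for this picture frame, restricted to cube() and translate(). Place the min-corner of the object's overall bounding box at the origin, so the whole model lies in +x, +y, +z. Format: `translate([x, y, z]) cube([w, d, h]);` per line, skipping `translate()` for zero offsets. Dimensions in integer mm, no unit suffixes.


cube([69, 16, 1024]);
translate([352, 0, 0]) cube([69, 16, 1024]);
translate([69, 0, 0]) cube([283, 16, 69]);
translate([69, 0, 955]) cube([283, 16, 69]);


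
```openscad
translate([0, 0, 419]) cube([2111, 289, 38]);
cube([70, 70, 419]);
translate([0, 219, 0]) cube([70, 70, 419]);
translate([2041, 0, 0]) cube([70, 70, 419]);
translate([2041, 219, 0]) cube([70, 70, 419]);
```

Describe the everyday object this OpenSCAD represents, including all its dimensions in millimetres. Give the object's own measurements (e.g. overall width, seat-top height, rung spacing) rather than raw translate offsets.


A long wooden bench with a 2111 mm (x) × 289 mm (y) seat, 38 mm thick, its top surface 457 mm above the floor. Four 70 mm square legs at the seat corners, flush with the edges, run from z = 0 to the seat underside.


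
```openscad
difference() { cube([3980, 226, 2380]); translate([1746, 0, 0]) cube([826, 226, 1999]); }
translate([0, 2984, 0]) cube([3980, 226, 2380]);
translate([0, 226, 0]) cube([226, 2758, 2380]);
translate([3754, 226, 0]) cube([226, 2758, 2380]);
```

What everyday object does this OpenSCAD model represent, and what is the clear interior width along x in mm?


A single room. The interior width is 3528 mm.

Four walls enclosing a rectangle with a door in the front wall — a room. Outside width 3980 minus two 226 mm walls gives 3528 mm.


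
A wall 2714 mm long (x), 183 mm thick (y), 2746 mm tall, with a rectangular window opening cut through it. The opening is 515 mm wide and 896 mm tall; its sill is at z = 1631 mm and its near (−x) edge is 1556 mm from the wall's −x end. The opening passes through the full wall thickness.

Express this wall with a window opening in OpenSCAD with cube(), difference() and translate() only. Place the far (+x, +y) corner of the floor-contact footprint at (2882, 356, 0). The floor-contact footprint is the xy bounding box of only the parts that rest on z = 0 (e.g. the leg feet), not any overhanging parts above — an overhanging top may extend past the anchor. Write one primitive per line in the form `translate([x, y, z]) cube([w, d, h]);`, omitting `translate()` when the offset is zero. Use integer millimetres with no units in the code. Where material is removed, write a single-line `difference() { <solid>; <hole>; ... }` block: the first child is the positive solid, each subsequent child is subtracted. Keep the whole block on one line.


difference() { translate([168, 173, 0]) cube([2714, 183, 2746]); translate([1724, 173, 1631]) cube([515, 183, 896]); }


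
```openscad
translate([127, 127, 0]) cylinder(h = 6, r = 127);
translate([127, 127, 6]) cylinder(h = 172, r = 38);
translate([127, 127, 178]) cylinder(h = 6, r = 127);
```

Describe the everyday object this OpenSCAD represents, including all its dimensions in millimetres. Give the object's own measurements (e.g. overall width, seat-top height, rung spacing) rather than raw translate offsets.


A spool: two coaxial disc flanges of radius 127 mm and thickness 6 mm, joined by a core cylinder of radius 38 mm and height 172 mm. The lower flange rests on z = 0 and the three cylinders share a vertical axis.


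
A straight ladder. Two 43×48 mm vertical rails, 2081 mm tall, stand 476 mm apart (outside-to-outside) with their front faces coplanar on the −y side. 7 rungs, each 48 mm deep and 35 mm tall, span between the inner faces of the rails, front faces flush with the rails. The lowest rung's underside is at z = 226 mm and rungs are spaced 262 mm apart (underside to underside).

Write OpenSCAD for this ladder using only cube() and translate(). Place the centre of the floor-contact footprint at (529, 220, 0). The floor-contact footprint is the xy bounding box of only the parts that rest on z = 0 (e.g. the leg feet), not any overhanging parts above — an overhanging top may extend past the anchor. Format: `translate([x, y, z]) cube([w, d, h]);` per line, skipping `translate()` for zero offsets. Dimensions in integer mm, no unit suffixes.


translate([291, 196, 0]) cube([43, 48, 2081]);
translate([724, 196, 0]) cube([43, 48, 2081]);
translate([334, 196, 226]) cube([390, 48, 35]);
translate([334, 196, 488]) cube([390, 48, 35]);
translate([334, 196, 750]) cube([390, 48, 35]);
translate([334, 196, 1012]) cube([390, 48, 35]);
translate([334, 196, 1274]) cube([390, 48, 35]);
translate([334, 196, 1536]) cube([390, 48, 35]);
translate([334, 196, 1798]) cube([390, 48, 35]);


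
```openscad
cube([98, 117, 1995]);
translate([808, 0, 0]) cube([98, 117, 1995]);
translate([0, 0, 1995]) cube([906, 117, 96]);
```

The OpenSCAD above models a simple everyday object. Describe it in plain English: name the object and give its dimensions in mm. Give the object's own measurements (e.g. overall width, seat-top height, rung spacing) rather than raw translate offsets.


A door frame. The clear opening is 710 mm wide and 1995 mm high. Two 98 mm wide jambs, 117 mm deep, stand either side of the opening from the floor to the top of the opening. A 96 mm thick head sits across the top of both jambs, spanning the full outside width of the frame.


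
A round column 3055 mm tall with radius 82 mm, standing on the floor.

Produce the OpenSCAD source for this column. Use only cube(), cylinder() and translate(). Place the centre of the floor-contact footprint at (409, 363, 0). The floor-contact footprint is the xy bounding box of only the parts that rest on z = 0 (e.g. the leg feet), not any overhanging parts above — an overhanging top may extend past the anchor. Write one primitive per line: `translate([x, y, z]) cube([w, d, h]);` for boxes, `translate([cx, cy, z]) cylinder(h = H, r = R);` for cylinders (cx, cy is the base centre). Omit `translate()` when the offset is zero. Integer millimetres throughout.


translate([409, 363, 0]) cylinder(h = 3055, r = 82);


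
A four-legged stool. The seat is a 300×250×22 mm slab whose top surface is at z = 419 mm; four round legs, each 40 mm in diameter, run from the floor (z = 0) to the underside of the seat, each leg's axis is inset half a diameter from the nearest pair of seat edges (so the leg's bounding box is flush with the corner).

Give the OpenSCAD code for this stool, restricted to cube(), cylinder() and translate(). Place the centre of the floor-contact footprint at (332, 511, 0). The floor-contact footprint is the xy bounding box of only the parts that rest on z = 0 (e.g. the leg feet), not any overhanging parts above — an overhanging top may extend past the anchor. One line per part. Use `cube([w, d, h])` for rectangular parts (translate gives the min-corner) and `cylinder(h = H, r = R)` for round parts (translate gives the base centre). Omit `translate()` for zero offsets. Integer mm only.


translate([182, 386, 397]) cube([300, 250, 22]);
translate([202, 406, 0]) cylinder(h = 397, r = 20);
translate([462, 406, 0]) cylinder(h = 397, r = 20);
translate([202, 616, 0]) cylinder(h = 397, r = 20);
translate([462, 616, 0]) cylinder(h = 397, r = 20);


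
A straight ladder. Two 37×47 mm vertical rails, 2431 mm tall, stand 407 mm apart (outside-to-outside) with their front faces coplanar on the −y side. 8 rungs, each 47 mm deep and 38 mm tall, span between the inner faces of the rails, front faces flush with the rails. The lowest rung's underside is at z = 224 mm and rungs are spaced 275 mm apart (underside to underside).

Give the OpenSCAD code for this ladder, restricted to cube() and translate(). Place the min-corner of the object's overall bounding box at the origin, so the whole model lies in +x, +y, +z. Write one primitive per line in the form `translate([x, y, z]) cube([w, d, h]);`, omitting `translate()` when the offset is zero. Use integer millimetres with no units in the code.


cube([37, 47, 2431]);
translate([370, 0, 0]) cube([37, 47, 2431]);
translate([37, 0, 224]) cube([333, 47, 38]);
translate([37, 0, 499]) cube([333, 47, 38]);
translate([37, 0, 774]) cube([333, 47, 38]);
translate([37, 0, 1049]) cube([333, 47, 38]);
translate([37, 0, 1324]) cube([333, 47, 38]);
translate([37, 0, 1599]) cube([333, 47, 38]);
translate([37, 0, 1874]) cube([333, 47, 38]);
translate([37, 0, 2149]) cube([333, 47, 38]);


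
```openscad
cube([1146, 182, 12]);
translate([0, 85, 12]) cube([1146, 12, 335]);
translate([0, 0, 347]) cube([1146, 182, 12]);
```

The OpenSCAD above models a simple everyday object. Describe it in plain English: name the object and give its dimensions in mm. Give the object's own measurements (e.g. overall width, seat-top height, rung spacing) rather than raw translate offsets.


An I-beam lying along x, 1146 mm long. Overall section height 359 mm. Two flanges 182 mm wide (y) and 12 mm thick, one on the floor and one at the top; a web 12 mm thick runs between them, centred on the flange width.


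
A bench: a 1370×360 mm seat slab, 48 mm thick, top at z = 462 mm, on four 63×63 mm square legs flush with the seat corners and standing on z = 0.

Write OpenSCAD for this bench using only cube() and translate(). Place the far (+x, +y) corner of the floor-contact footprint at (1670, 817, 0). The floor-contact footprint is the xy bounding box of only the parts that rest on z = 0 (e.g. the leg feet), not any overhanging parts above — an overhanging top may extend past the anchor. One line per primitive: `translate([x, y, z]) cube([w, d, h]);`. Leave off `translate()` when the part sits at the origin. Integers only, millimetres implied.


// leg_h = 462 − 48 = 414
translate([300, 457, 414]) cube([1370, 360, 48]);
translate([300, 457, 0]) cube([63, 63, 414]);
translate([300, 754, 0]) cube([63, 63, 414]);
translate([1607, 457, 0]) cube([63, 63, 414]);
translate([1607, 754, 0]) cube([63, 63, 414]);


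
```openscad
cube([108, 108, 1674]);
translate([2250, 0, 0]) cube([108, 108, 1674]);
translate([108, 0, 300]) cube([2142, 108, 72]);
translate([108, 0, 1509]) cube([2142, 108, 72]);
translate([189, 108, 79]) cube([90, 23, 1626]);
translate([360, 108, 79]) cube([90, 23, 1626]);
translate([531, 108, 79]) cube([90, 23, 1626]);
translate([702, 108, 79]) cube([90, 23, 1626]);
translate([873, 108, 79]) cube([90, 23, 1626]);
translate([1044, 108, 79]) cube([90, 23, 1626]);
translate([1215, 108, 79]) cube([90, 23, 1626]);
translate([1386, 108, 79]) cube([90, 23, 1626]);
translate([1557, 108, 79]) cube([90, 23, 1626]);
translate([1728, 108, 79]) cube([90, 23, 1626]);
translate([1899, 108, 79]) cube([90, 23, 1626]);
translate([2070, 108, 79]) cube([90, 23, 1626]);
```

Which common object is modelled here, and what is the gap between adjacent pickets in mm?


A fence section. The picket gap is 81 mm.

Two posts, two rails, 12 pickets — a fence section. Span 2142 mm holds 12 pickets of 90 mm with 13 equal gaps: ⌊(2142 − 12·90) / 13⌋ = 81 mm.


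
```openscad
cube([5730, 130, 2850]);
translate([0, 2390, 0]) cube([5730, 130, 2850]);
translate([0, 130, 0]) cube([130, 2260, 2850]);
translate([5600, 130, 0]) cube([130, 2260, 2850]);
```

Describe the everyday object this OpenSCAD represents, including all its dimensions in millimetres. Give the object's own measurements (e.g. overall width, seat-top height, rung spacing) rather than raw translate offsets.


The wall frame of a small rectangular building: four walls, each 2850 mm tall and 130 mm thick, enclosing a footprint 5730 mm (x) by 2520 mm (y) outside-to-outside, with no floor or roof. The front and back walls (the −y and +y sides) span the full width; the two side walls fit between them.


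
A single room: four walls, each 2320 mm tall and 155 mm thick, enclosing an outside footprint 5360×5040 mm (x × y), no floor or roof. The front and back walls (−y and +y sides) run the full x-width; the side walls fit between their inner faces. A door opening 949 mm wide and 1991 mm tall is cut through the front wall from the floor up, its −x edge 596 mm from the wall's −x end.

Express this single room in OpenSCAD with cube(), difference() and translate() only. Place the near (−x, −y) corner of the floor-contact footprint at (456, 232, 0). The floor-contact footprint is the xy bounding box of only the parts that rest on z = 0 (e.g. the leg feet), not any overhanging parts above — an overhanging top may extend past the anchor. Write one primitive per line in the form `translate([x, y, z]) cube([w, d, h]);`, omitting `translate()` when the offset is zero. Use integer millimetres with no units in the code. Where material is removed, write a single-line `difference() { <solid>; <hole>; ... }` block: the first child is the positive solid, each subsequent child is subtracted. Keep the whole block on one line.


difference() { translate([456, 232, 0]) cube([5360, 155, 2320]); translate([1052, 232, 0]) cube([949, 155, 1991]); }
translate([456, 5117, 0]) cube([5360, 155, 2320]);
translate([456, 387, 0]) cube([155, 4730, 2320]);
translate([5661, 387, 0]) cube([155, 4730, 2320]);


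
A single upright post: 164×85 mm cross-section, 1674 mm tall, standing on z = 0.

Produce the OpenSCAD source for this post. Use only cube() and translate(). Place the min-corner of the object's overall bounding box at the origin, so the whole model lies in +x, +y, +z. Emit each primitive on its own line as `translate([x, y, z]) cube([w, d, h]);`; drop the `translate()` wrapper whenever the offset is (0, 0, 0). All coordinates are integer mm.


cube([164, 85, 1674]);


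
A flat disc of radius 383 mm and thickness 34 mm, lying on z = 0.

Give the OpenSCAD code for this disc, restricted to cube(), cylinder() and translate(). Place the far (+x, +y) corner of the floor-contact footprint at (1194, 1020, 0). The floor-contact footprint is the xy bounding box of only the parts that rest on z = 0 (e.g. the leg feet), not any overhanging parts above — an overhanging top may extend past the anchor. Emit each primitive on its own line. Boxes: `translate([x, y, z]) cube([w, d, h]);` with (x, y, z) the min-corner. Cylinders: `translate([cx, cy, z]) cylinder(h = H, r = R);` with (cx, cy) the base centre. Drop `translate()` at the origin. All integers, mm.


translate([811, 637, 0]) cylinder(h = 34, r = 383);


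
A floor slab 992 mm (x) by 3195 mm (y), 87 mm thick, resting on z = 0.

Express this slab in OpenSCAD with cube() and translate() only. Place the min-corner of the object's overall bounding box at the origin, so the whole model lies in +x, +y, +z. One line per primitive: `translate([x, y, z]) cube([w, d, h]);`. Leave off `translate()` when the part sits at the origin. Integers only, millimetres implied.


cube([992, 3195, 87]);


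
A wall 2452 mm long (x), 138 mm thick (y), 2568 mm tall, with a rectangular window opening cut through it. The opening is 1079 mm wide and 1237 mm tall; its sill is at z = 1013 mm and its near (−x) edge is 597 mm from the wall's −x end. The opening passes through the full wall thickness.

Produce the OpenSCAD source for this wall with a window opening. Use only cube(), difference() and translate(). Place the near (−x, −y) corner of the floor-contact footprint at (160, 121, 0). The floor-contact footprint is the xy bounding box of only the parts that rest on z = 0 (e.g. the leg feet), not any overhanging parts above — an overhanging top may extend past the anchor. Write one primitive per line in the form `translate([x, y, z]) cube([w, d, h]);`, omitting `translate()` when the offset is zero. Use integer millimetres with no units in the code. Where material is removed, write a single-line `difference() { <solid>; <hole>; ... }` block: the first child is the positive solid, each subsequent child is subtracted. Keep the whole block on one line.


difference() { translate([160, 121, 0]) cube([2452, 138, 2568]); translate([757, 121, 1013]) cube([1079, 138, 1237]); }


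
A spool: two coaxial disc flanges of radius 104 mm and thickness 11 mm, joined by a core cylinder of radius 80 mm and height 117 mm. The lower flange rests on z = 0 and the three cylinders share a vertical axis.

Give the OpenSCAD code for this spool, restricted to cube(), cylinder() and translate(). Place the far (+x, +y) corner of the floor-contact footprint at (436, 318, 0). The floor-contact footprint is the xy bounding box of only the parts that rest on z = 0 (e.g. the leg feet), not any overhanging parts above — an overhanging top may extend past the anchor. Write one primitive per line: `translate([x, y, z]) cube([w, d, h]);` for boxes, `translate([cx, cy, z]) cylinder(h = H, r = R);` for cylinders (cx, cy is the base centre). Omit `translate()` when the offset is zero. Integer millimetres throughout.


translate([332, 214, 0]) cylinder(h = 11, r = 104);
translate([332, 214, 11]) cylinder(h = 117, r = 80);
translate([332, 214, 128]) cylinder(h = 11, r = 104);


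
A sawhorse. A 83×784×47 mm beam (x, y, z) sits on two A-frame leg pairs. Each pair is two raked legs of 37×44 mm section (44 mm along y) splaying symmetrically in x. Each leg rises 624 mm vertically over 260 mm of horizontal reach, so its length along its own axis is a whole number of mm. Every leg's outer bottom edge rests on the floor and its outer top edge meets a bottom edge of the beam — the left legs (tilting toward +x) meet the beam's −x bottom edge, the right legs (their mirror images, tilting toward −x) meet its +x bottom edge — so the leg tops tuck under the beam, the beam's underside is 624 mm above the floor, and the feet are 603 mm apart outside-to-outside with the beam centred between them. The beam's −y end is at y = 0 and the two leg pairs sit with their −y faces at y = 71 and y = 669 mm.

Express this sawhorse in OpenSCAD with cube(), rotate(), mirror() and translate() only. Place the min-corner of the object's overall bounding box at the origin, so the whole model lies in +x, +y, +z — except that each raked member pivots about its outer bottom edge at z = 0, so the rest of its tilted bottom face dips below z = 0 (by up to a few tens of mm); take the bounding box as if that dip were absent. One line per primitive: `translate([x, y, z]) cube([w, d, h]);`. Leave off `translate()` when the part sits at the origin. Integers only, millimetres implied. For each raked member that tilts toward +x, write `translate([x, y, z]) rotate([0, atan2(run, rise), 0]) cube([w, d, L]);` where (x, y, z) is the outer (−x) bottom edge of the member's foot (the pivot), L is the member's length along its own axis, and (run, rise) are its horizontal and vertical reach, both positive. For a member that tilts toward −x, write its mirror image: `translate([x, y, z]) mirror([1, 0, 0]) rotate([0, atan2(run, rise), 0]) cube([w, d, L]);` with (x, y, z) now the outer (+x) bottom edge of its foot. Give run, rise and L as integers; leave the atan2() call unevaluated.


translate([260, 0, 624]) cube([83, 784, 47]);
translate([0, 71, 0]) rotate([0, atan2(260, 624), 0]) cube([37, 44, 676]);
translate([603, 71, 0]) mirror([1, 0, 0]) rotate([0, atan2(260, 624), 0]) cube([37, 44, 676]);
translate([0, 669, 0]) rotate([0, atan2(260, 624), 0]) cube([37, 44, 676]);
translate([603, 669, 0]) mirror([1, 0, 0]) rotate([0, atan2(260, 624), 0]) cube([37, 44, 676]);


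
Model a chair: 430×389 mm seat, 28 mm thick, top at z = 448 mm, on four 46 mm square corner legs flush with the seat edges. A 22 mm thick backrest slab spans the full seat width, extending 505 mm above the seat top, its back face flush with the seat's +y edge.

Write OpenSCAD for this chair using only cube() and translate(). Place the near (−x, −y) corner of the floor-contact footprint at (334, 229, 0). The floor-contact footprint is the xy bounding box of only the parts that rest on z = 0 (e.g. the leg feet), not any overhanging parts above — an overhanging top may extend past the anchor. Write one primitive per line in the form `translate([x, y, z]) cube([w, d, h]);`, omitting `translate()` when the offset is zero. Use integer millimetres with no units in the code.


translate([334, 229, 420]) cube([430, 389, 28]);
translate([334, 229, 0]) cube([46, 46, 420]);
translate([718, 229, 0]) cube([46, 46, 420]);
translate([334, 572, 0]) cube([46, 46, 420]);
translate([718, 572, 0]) cube([46, 46, 420]);
translate([334, 596, 448]) cube([430, 22, 505]);


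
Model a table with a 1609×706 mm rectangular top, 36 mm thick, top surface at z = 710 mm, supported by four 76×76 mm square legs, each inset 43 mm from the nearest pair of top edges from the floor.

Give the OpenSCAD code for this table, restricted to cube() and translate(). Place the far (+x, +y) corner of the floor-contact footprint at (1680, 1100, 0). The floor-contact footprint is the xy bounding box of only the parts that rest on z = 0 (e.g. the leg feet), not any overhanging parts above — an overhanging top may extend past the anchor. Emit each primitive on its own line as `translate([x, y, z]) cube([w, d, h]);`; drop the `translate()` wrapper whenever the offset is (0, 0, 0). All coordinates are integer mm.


translate([114, 437, 674]) cube([1609, 706, 36]);
translate([157, 480, 0]) cube([76, 76, 674]);
translate([1604, 480, 0]) cube([76, 76, 674]);
translate([157, 1024, 0]) cube([76, 76, 674]);
translate([1604, 1024, 0]) cube([76, 76, 674]);


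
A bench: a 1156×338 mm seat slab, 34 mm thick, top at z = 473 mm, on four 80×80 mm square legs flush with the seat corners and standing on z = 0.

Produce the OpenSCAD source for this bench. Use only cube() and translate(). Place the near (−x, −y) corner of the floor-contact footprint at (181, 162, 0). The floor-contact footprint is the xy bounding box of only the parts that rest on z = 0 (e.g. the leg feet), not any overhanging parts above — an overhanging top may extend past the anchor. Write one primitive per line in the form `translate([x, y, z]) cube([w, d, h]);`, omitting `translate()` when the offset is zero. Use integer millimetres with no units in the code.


translate([181, 162, 439]) cube([1156, 338, 34]);
translate([181, 162, 0]) cube([80, 80, 439]);
translate([181, 420, 0]) cube([80, 80, 439]);
translate([1257, 162, 0]) cube([80, 80, 439]);
translate([1257, 420, 0]) cube([80, 80, 439]);
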